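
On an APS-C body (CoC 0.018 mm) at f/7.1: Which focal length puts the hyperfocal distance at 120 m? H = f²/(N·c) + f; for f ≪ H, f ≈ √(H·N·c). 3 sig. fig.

124 mm

From H = f²/(N·c) + f, with f ≪ H: f ≈ √(H·N·c) = √(120000 × 7.1 × 0.018) = √15336 ≈ 123.8 mm.
The +f correction barely moves this — solving exactly, f² + N·c·f − N·c·H = 0 ⇒ f = (−N·c + √((N·c)² + 4·N·c·H))/2 = (−0.1278 + √61344)/2 ≈ 123.77 mm, so f ≈ 124 mm.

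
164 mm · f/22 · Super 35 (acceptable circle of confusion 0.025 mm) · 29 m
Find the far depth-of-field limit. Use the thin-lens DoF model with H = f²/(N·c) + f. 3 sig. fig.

Hyperfocal distance H = f²/(N·c) + f = 164²/(22 × 0.025) + 164 = 26896/0.55 + 164 ≈ 49065.8 mm ≈ 49.07 m.
Far limit Df = s·(H − f)/(H − s) = 29000 × (49065.8 − 164) / (49065.8 − 29000) = 29000 × 48901.8 / 20065.8 ≈ 70675 mm ≈ 70.7 m.

70.7 m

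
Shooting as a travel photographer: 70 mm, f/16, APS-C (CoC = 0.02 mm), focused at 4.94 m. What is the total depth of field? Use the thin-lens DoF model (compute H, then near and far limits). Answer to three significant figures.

3.50 m

Hyperfocal distance H = f²/(N·c) + f = 70²/(16 × 0.02) + 70 = 4900/0.32 + 70 ≈ 15382.5 mm ≈ 15.38 m.
Near limit Dn = s·(H − f)/(H + s − 2f) = 4940 × (15382.5 − 70) / (15382.5 + 4940 − 2 × 70) = 4940 × 15312.5 / 20182.5 ≈ 3748.0 mm.
Far limit Df = s·(H − f)/(H − s) = 4940 × (15382.5 − 70) / (15382.5 − 4940) = 4940 × 15312.5 / 10442.5 ≈ 7243.8 mm.
Depth of field = Df − Dn = 7243.8 − 3748.0 ≈ 3495.8 mm ≈ 3.50 m.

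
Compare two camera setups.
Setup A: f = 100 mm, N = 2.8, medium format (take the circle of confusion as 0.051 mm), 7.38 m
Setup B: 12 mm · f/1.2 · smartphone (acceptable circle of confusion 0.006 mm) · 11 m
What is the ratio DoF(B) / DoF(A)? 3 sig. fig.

11.2

Setup A: H = 100²/(2.8×0.051) + 100 ≈ 70128.0 mm; DoF = Df − Dn = 8236.2 − 6685.0 ≈ 1551.2 mm.
Setup B: H = 12²/(1.2×0.006) + 12 ≈ 20012.0 mm; DoF = Df − Dn = 24412 − 7100 ≈ 17312 mm.
Ratio = 17312 / 1551.2 ≈ 11.2.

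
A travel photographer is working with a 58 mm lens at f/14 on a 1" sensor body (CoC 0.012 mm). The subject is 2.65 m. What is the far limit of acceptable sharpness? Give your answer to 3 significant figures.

Hyperfocal distance H = f²/(N·c) + f = 58²/(14 × 0.012) + 58 = 3364/0.168 + 58 ≈ 20081.8 mm ≈ 20.08 m.
Far limit Df = s·(H − f)/(H − s) = 2650 × (20081.8 − 58) / (20081.8 − 2650) = 2650 × 20023.8 / 17431.8 ≈ 3044.0 mm ≈ 3.04 m.

3.04 m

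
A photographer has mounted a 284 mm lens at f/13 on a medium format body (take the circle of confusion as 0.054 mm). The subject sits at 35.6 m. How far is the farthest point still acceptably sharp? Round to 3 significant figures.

51.4 m

Hyperfocal distance H = f²/(N·c) + f = 284²/(13 × 0.054) + 284 = 80656/0.702 + 284 ≈ 115178.6 mm ≈ 115.2 m.
Far limit Df = s·(H − f)/(H − s) = 35600 × (115178.6 − 284) / (115178.6 − 35600) = 35600 × 114894.6 / 79578.6 ≈ 51399 mm ≈ 51.4 m.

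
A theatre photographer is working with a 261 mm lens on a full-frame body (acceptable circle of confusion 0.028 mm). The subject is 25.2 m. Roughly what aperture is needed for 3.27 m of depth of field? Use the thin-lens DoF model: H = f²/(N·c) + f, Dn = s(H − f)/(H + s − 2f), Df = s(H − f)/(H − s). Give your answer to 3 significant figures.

Write h = H − f = f²/(N·c). The thin-lens limits are Dn = s·h/(h + (s−f)) and Df = s·h/(h − (s−f)), so DoF = Df − Dn = 2·s·(s−f)·h / (h² − (s−f)²).
That is a quadratic in h: DoF·h² − 2·s·(s−f)·h − DoF·(s−f)² = 0 ⇒ h = (s−f)·(s + √(s² + DoF²)) / DoF = 24939 × (25200 + √(25200² + 3270²)) / 3270 = 24939 × (25200 + 25411.3) / 3270 ≈ 385992 mm.
Then N = f²/(c·h) = 261² / (0.028 × 385992) = 68121 / 10808 ≈ 6.30.

f/6.30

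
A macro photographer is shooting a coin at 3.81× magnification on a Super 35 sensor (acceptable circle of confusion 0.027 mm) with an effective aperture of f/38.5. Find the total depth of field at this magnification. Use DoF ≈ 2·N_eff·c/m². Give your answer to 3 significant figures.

0.143 mm

At magnification m, DoF ≈ 2·N_eff·c/m² = 2 × 38.5 × 0.027 / 3.81² = 2.079 / 14.52 ≈ 0.143 mm.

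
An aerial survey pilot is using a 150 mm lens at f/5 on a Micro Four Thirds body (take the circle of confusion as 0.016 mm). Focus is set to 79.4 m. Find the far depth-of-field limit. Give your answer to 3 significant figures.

Hyperfocal distance H = f²/(N·c) + f = 150²/(5 × 0.016) + 150 = 22500/0.08 + 150 ≈ 281400.0 mm ≈ 281.4 m.
Far limit Df = s·(H − f)/(H − s) = 79400 × (281400.0 − 150) / (281400.0 − 79400) = 79400 × 281250.0 / 202000.0 ≈ 110551 mm ≈ 111 m.

111 m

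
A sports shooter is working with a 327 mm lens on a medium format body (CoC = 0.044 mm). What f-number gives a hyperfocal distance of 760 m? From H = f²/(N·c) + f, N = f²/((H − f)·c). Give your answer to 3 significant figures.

f/3.20

Rearrange H = f²/(N·c) + f for N: N = f² / ((H − f)·c).
N = 327² / ((760000 − 327) × 0.044) = 106929 / 33426 ≈ 3.20.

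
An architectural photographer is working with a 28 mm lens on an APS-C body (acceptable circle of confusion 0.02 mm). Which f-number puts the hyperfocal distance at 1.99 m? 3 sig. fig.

Rearrange H = f²/(N·c) + f for N: N = f² / ((H − f)·c).
N = 28² / ((1990 − 28) × 0.02) = 784 / 39.24 ≈ 20.

f/20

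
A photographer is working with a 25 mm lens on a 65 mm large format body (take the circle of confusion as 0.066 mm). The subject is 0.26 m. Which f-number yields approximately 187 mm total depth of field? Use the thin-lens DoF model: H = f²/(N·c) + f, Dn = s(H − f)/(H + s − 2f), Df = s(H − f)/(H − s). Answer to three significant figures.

f/13

Write h = H − f = f²/(N·c). The thin-lens limits are Dn = s·h/(h + (s−f)) and Df = s·h/(h − (s−f)), so DoF = Df − Dn = 2·s·(s−f)·h / (h² − (s−f)²).
That is a quadratic in h: DoF·h² − 2·s·(s−f)·h − DoF·(s−f)² = 0 ⇒ h = (s−f)·(s + √(s² + DoF²)) / DoF = 235 × (260 + √(260² + 187²)) / 187 = 235 × (260 + 320.264) / 187 ≈ 729.21 mm.
Then N = f²/(c·h) = 25² / (0.066 × 729.21) = 625 / 48.128 ≈ 13.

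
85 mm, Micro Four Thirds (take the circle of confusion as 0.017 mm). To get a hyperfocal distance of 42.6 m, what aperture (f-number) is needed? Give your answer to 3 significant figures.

Rearrange H = f²/(N·c) + f for N: N = f² / ((H − f)·c).
N = 85² / ((42600 − 85) × 0.017) = 7225 / 722.8 ≈ 10.

f/10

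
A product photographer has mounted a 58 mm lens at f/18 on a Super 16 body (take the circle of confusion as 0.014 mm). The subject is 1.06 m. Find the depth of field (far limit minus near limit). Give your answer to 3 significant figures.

Hyperfocal distance H = f²/(N·c) + f = 58²/(18 × 0.014) + 58 = 3364/0.252 + 58 ≈ 13407.2 mm ≈ 13.41 m.
Near limit Dn = s·(H − f)/(H + s − 2f) = 1060 × (13407.2 − 58) / (13407.2 + 1060 − 2 × 58) = 1060 × 13349.2 / 14351.2 ≈ 985.99 mm.
Far limit Df = s·(H − f)/(H − s) = 1060 × (13407.2 − 58) / (13407.2 − 1060) = 1060 × 13349.2 / 12347.2 ≈ 1146.02 mm.
Depth of field = Df − Dn = 1146.02 − 985.99 ≈ 160.03 mm.

160 mm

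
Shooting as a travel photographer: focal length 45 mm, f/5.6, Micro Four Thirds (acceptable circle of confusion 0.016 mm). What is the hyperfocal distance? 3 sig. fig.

22.6 m

Hyperfocal distance H = f²/(N·c) + f = 45²/(5.6 × 0.016) + 45 = 2025/0.0896 + 45 ≈ 22645.4 mm ≈ 22.6 m.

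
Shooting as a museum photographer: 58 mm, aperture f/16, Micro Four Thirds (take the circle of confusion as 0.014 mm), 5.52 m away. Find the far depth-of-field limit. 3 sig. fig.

8.68 m

Hyperfocal distance H = f²/(N·c) + f = 58²/(16 × 0.014) + 58 = 3364/0.224 + 58 ≈ 15075.9 mm ≈ 15.08 m.
Far limit Df = s·(H − f)/(H − s) = 5520 × (15075.9 − 58) / (15075.9 − 5520) = 5520 × 15017.9 / 9555.9 ≈ 8675.2 mm ≈ 8.68 m.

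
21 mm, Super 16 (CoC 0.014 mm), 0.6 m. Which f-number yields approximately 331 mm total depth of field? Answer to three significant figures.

f/14

Write h = H − f = f²/(N·c). The thin-lens limits are Dn = s·h/(h + (s−f)) and Df = s·h/(h − (s−f)), so DoF = Df − Dn = 2·s·(s−f)·h / (h² − (s−f)²).
That is a quadratic in h: DoF·h² − 2·s·(s−f)·h − DoF·(s−f)² = 0 ⇒ h = (s−f)·(s + √(s² + DoF²)) / DoF = 579 × (600 + √(600² + 331²)) / 331 = 579 × (600 + 685.245) / 331 ≈ 2248.2 mm.
Then N = f²/(c·h) = 21² / (0.014 × 2248.2) = 441 / 31.475 ≈ 14.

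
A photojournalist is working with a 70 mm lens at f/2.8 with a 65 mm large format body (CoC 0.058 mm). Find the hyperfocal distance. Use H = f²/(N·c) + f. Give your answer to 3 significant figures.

Hyperfocal distance H = f²/(N·c) + f = 70²/(2.8 × 0.058) + 70 = 4900/0.1624 + 70 ≈ 30242.4 mm ≈ 30.2 m.

30.2 m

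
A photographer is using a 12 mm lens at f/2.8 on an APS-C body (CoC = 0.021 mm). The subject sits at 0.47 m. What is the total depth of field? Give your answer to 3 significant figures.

Hyperfocal distance H = f²/(N·c) + f = 12²/(2.8 × 0.021) + 12 = 144/0.0588 + 12 ≈ 2461.0 mm ≈ 2.461 m.
Near limit Dn = s·(H − f)/(H + s − 2f) = 470 × (2461.0 − 12) / (2461.0 + 470 − 2 × 12) = 470 × 2449.0 / 2907.0 ≈ 395.95 mm.
Far limit Df = s·(H − f)/(H − s) = 470 × (2461.0 − 12) / (2461.0 − 470) = 470 × 2449.0 / 1991.0 ≈ 578.12 mm.
Depth of field = Df − Dn = 578.12 − 395.95 ≈ 182.17 mm.

182 mm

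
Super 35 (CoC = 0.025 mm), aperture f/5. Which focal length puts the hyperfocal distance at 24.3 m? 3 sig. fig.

55.1 mm

From H = f²/(N·c) + f, with f ≪ H: f ≈ √(H·N·c) = √(24300 × 5 × 0.025) = √3037.5 ≈ 55.11 mm.
The +f correction barely moves this — solving exactly, f² + N·c·f − N·c·H = 0 ⇒ f = (−N·c + √((N·c)² + 4·N·c·H))/2 = (−0.125 + √12150)/2 ≈ 55.051 mm, so f ≈ 55.1 mm.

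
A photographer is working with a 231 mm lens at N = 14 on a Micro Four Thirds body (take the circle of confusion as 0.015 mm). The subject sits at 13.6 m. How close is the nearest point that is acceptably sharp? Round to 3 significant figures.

12.9 m

Hyperfocal distance H = f²/(N·c) + f = 231²/(14 × 0.015) + 231 = 53361/0.21 + 231 ≈ 254331.0 mm ≈ 254.3 m.
Near limit Dn = s·(H − f)/(H + s − 2f) = 13600 × (254331.0 − 231) / (254331.0 + 13600 − 2 × 231) = 13600 × 254100.0 / 267469.0 ≈ 12920 mm ≈ 12.9 m.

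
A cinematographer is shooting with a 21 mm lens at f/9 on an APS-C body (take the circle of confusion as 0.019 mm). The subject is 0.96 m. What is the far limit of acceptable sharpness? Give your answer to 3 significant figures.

Hyperfocal distance H = f²/(N·c) + f = 21²/(9 × 0.019) + 21 = 441/0.171 + 21 ≈ 2599.9 mm ≈ 2.600 m.
Far limit Df = s·(H − f)/(H − s) = 960 × (2599.9 − 21) / (2599.9 − 960) = 960 × 2578.9 / 1639.9 ≈ 1509.7 mm ≈ 1.51 m.

1.51 m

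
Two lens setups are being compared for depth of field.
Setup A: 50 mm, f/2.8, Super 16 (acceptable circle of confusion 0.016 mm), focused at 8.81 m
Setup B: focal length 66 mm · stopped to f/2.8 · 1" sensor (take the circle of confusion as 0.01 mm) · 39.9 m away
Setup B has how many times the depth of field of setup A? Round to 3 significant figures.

Setup A: H = 50²/(2.8×0.016) + 50 ≈ 55853.6 mm; DoF = Df − Dn = 10450.5 − 7614.7 ≈ 2835.8 mm.
Setup B: H = 66²/(2.8×0.01) + 66 ≈ 155637.4 mm; DoF = Df − Dn = 53633 − 31766 ≈ 21867 mm.
Ratio = 21867 / 2835.8 ≈ 7.71.

7.71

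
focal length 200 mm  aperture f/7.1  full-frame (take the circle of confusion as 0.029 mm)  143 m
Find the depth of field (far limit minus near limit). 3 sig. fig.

Hyperfocal distance H = f²/(N·c) + f = 200²/(7.1 × 0.029) + 200 = 40000/0.2059 + 200 ≈ 194469.1 mm ≈ 194.5 m.
Near limit Dn = s·(H − f)/(H + s − 2f) = 143000 × (194469.1 − 200) / (194469.1 + 143000 − 2 × 200) = 143000 × 194269.1 / 337069.1 ≈ 82418 mm.
Far limit Df = s·(H − f)/(H − s) = 143000 × (194469.1 − 200) / (194469.1 − 143000) = 143000 × 194269.1 / 51469.1 ≈ 539751 mm.
Depth of field = Df − Dn = 539751 − 82418 ≈ 457333 mm ≈ 457 m.

457 m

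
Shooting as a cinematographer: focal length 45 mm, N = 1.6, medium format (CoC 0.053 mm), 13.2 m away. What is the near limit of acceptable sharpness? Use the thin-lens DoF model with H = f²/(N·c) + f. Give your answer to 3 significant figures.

8.51 m

Hyperfocal distance H = f²/(N·c) + f = 45²/(1.6 × 0.053) + 45 = 2025/0.0848 + 45 ≈ 23924.7 mm ≈ 23.92 m.
Near limit Dn = s·(H − f)/(H + s − 2f) = 13200 × (23924.7 − 45) / (23924.7 + 13200 − 2 × 45) = 13200 × 23879.7 / 37034.7 ≈ 8511.3 mm ≈ 8.51 m.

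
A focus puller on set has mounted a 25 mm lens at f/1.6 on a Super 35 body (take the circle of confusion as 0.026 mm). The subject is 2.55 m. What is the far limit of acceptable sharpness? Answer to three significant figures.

Hyperfocal distance H = f²/(N·c) + f = 25²/(1.6 × 0.026) + 25 = 625/0.0416 + 25 ≈ 15049.0 mm ≈ 15.05 m.
Far limit Df = s·(H − f)/(H − s) = 2550 × (15049.0 − 25) / (15049.0 − 2550) = 2550 × 15024.0 / 12499.0 ≈ 3065.1 mm ≈ 3.07 m.

3.07 m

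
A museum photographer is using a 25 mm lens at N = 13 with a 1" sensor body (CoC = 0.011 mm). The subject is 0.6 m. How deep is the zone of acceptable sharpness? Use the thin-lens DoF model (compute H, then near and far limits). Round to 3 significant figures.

161 mm

Hyperfocal distance H = f²/(N·c) + f = 25²/(13 × 0.011) + 25 = 625/0.143 + 25 ≈ 4395.6 mm ≈ 4.396 m.
Near limit Dn = s·(H − f)/(H + s − 2f) = 600 × (4395.6 − 25) / (4395.6 + 600 − 2 × 25) = 600 × 4370.6 / 4945.6 ≈ 530.24 mm.
Far limit Df = s·(H − f)/(H − s) = 600 × (4395.6 − 25) / (4395.6 − 600) = 600 × 4370.6 / 3795.6 ≈ 690.89 mm.
Depth of field = Df − Dn = 690.89 − 530.24 ≈ 160.65 mm.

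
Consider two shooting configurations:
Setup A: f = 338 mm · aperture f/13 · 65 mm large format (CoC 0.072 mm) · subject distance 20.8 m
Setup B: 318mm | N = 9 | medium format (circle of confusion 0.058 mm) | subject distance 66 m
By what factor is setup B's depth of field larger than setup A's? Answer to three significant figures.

Setup A: H = 338²/(13×0.072) + 338 ≈ 122393.6 mm; DoF = Df − Dn = 24989.3 − 17813.6 ≈ 7175.7 mm.
Setup B: H = 318²/(9×0.058) + 318 ≈ 194042.1 mm; DoF = Df − Dn = 99856 − 49289 ≈ 50567 mm.
Ratio = 50567 / 7175.7 ≈ 7.05.

7.05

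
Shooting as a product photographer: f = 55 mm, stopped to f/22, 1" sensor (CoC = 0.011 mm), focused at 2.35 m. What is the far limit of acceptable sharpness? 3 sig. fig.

Hyperfocal distance H = f²/(N·c) + f = 55²/(22 × 0.011) + 55 = 3025/0.242 + 55 ≈ 12555.0 mm ≈ 12.55 m.
Far limit Df = s·(H − f)/(H − s) = 2350 × (12555.0 − 55) / (12555.0 − 2350) = 2350 × 12500.0 / 10205.0 ≈ 2878.5 mm ≈ 2.88 m.

2.88 m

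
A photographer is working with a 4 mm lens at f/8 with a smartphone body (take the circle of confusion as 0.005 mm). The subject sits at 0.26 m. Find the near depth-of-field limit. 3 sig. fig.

Hyperfocal distance H = f²/(N·c) + f = 4²/(8 × 0.005) + 4 = 16/0.04 + 4 ≈ 404.0 mm ≈ 0.404 m.
Near limit Dn = s·(H − f)/(H + s − 2f) = 260 × (404.0 − 4) / (404.0 + 260 − 2 × 4) = 260 × 400.0 / 656.0 ≈ 158.54 mm.

159 mm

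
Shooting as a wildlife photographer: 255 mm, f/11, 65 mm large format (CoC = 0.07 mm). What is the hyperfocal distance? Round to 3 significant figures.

84.7 m

Hyperfocal distance H = f²/(N·c) + f = 255²/(11 × 0.07) + 255 = 65025/0.77 + 255 ≈ 84703.1 mm ≈ 84.7 m.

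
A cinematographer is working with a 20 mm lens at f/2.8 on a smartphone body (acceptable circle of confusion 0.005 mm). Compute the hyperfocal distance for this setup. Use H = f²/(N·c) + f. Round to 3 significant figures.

Hyperfocal distance H = f²/(N·c) + f = 20²/(2.8 × 0.005) + 20 = 400/0.014 + 20 ≈ 28591.4 mm ≈ 28.6 m.

28.6 m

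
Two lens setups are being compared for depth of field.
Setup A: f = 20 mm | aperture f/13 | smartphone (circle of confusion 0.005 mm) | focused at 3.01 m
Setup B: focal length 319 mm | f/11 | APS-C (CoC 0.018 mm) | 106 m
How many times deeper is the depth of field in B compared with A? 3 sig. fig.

Setup A: H = 20²/(13×0.005) + 20 ≈ 6173.8 mm; DoF = Df − Dn = 5854.6 − 2025.7 ≈ 3828.9 mm.
Setup B: H = 319²/(11×0.018) + 319 ≈ 514263.4 mm; DoF = Df − Dn = 133439 − 87921 ≈ 45518 mm.
Ratio = 45518 / 3828.9 ≈ 11.9.

11.9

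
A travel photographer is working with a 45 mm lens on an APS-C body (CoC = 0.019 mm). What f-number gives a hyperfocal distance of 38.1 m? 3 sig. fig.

f/2.80

Rearrange H = f²/(N·c) + f for N: N = f² / ((H − f)·c).
N = 45² / ((38100 − 45) × 0.019) = 2025 / 723.0 ≈ 2.80.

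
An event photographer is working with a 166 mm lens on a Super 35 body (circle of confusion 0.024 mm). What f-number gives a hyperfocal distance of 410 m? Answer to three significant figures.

f/2.80

Rearrange H = f²/(N·c) + f for N: N = f² / ((H − f)·c).
N = 166² / ((410000 − 166) × 0.024) = 27556 / 9836 ≈ 2.80.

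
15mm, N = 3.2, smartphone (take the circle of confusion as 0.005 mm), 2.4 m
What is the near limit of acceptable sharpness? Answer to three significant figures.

Hyperfocal distance H = f²/(N·c) + f = 15²/(3.2 × 0.005) + 15 = 225/0.016 + 15 ≈ 14077.5 mm ≈ 14.08 m.
Near limit Dn = s·(H − f)/(H + s − 2f) = 2400 × (14077.5 − 15) / (14077.5 + 2400 − 2 × 15) = 2400 × 14062.5 / 16447.5 ≈ 2052.0 mm ≈ 2.05 m.

2.05 m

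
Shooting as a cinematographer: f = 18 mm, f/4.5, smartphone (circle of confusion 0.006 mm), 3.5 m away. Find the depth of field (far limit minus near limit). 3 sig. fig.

Hyperfocal distance H = f²/(N·c) + f = 18²/(4.5 × 0.006) + 18 = 324/0.027 + 18 ≈ 12018.0 mm ≈ 12.02 m.
Near limit Dn = s·(H − f)/(H + s − 2f) = 3500 × (12018.0 − 18) / (12018.0 + 3500 − 2 × 18) = 3500 × 12000.0 / 15482.0 ≈ 2712.8 mm.
Far limit Df = s·(H − f)/(H − s) = 3500 × (12018.0 − 18) / (12018.0 − 3500) = 3500 × 12000.0 / 8518.0 ≈ 4930.7 mm.
Depth of field = Df − Dn = 4930.7 − 2712.8 ≈ 2217.9 mm ≈ 2.22 m.

2.22 m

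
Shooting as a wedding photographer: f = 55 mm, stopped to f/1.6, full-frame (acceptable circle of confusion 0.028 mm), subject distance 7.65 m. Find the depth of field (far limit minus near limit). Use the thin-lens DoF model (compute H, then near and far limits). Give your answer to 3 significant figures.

Hyperfocal distance H = f²/(N·c) + f = 55²/(1.6 × 0.028) + 55 = 3025/0.0448 + 55 ≈ 67577.3 mm ≈ 67.58 m.
Near limit Dn = s·(H − f)/(H + s − 2f) = 7650 × (67577.3 − 55) / (67577.3 + 7650 − 2 × 55) = 7650 × 67522.3 / 75117.3 ≈ 6876.5 mm.
Far limit Df = s·(H − f)/(H − s) = 7650 × (67577.3 − 55) / (67577.3 − 7650) = 7650 × 67522.3 / 59927.3 ≈ 8619.5 mm.
Depth of field = Df − Dn = 8619.5 − 6876.5 ≈ 1743.0 mm ≈ 1.74 m.

1.74 m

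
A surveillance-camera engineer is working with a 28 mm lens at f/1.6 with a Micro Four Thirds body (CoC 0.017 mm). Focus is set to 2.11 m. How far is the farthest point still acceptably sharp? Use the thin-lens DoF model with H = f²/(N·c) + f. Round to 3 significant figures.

2.27 m

Hyperfocal distance H = f²/(N·c) + f = 28²/(1.6 × 0.017) + 28 = 784/0.0272 + 28 ≈ 28851.5 mm ≈ 28.85 m.
Far limit Df = s·(H − f)/(H − s) = 2110 × (28851.5 − 28) / (28851.5 − 2110) = 2110 × 28823.5 / 26741.5 ≈ 2274.3 mm ≈ 2.27 m.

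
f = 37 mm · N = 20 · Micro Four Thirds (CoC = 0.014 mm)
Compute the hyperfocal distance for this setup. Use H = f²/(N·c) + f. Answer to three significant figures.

4.93 m

Hyperfocal distance H = f²/(N·c) + f = 37²/(20 × 0.014) + 37 = 1369/0.28 + 37 ≈ 4926.3 mm ≈ 4.93 m.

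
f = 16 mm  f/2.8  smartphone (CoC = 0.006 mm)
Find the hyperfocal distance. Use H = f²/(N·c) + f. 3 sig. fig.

15.3 m

Hyperfocal distance H = f²/(N·c) + f = 16²/(2.8 × 0.006) + 16 = 256/0.0168 + 16 ≈ 15254.1 mm ≈ 15.3 m.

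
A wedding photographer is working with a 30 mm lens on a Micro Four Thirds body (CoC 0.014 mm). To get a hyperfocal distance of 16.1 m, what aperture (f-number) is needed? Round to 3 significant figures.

f/4

Rearrange H = f²/(N·c) + f for N: N = f² / ((H − f)·c).
N = 30² / ((16100 − 30) × 0.014) = 900 / 225.0 ≈ 4.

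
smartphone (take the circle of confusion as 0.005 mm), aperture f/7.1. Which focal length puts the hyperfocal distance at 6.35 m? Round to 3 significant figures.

15.0 mm

From H = f²/(N·c) + f, with f ≪ H: f ≈ √(H·N·c) = √(6350 × 7.1 × 0.005) = √225.42 ≈ 15.01 mm.
The +f correction barely moves this — solving exactly, f² + N·c·f − N·c·H = 0 ⇒ f = (−N·c + √((N·c)² + 4·N·c·H))/2 = (−0.0355 + √901.70)/2 ≈ 14.996 mm, so f ≈ 15.0 mm.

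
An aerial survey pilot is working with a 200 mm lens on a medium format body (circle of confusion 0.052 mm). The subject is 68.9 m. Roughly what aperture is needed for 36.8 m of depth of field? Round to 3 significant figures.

f/2.80

Write h = H − f = f²/(N·c). The thin-lens limits are Dn = s·h/(h + (s−f)) and Df = s·h/(h − (s−f)), so DoF = Df − Dn = 2·s·(s−f)·h / (h² − (s−f)²).
That is a quadratic in h: DoF·h² − 2·s·(s−f)·h − DoF·(s−f)² = 0 ⇒ h = (s−f)·(s + √(s² + DoF²)) / DoF = 68700 × (68900 + √(68900² + 36800²)) / 36800 = 68700 × (68900 + 78111.8) / 36800 ≈ 274449 mm.
Then N = f²/(c·h) = 200² / (0.052 × 274449) = 40000 / 14271 ≈ 2.80.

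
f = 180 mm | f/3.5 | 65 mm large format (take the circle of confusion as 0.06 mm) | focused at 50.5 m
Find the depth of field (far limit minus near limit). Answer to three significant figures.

Hyperfocal distance H = f²/(N·c) + f = 180²/(3.5 × 0.06) + 180 = 32400/0.21 + 180 ≈ 154465.7 mm ≈ 154.5 m.
Near limit Dn = s·(H − f)/(H + s − 2f) = 50500 × (154465.7 − 180) / (154465.7 + 50500 − 2 × 180) = 50500 × 154285.7 / 204605.7 ≈ 38080 mm.
Far limit Df = s·(H − f)/(H − s) = 50500 × (154465.7 − 180) / (154465.7 − 50500) = 50500 × 154285.7 / 103965.7 ≈ 74942 mm.
Depth of field = Df − Dn = 74942 − 38080 ≈ 36862 mm ≈ 36.9 m.

36.9 m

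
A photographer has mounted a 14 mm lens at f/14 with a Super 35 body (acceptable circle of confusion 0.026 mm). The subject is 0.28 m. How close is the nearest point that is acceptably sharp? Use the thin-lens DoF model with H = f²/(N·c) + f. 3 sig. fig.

Hyperfocal distance H = f²/(N·c) + f = 14²/(14 × 0.026) + 14 = 196/0.364 + 14 ≈ 552.5 mm ≈ 0.552 m.
Near limit Dn = s·(H − f)/(H + s − 2f) = 280 × (552.5 − 14) / (552.5 + 280 − 2 × 14) = 280 × 538.5 / 804.5 ≈ 187.42 mm.

187 mm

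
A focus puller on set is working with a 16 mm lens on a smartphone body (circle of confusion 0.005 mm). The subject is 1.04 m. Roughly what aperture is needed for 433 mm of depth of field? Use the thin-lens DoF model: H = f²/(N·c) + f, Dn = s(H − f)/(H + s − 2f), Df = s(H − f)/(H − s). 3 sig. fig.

Write h = H − f = f²/(N·c). The thin-lens limits are Dn = s·h/(h + (s−f)) and Df = s·h/(h − (s−f)), so DoF = Df − Dn = 2·s·(s−f)·h / (h² − (s−f)²).
That is a quadratic in h: DoF·h² − 2·s·(s−f)·h − DoF·(s−f)² = 0 ⇒ h = (s−f)·(s + √(s² + DoF²)) / DoF = 1024 × (1040 + √(1040² + 433²)) / 433 = 1024 × (1040 + 1126.54) / 433 ≈ 5123.6 mm.
Then N = f²/(c·h) = 16² / (0.005 × 5123.6) = 256 / 25.618 ≈ 9.99.

f/9.99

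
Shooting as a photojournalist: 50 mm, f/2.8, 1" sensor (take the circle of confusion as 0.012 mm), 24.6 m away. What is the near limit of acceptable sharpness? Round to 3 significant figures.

18.5 m

Hyperfocal distance H = f²/(N·c) + f = 50²/(2.8 × 0.012) + 50 = 2500/0.0336 + 50 ≈ 74454.8 mm ≈ 74.45 m.
Near limit Dn = s·(H − f)/(H + s − 2f) = 24600 × (74454.8 − 50) / (74454.8 + 24600 − 2 × 50) = 24600 × 74404.8 / 98954.8 ≈ 18497 mm ≈ 18.5 m.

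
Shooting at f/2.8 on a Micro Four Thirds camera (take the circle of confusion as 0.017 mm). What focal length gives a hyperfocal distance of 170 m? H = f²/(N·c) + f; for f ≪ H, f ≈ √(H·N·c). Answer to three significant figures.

89.9 mm

From H = f²/(N·c) + f, with f ≪ H: f ≈ √(H·N·c) = √(170000 × 2.8 × 0.017) = √8092.0 ≈ 89.96 mm.
Exact: f² + N·c·f − N·c·H = 0 ⇒ f = (−N·c + √((N·c)² + 4·N·c·H))/2 = (−0.0476 + √32368)/2 ≈ 89.932 mm ≈ 89.9 mm.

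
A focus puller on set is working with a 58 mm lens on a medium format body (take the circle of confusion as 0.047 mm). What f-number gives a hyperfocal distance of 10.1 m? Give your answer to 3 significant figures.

Rearrange H = f²/(N·c) + f for N: N = f² / ((H − f)·c).
N = 58² / ((10100 − 58) × 0.047) = 3364 / 472.0 ≈ 7.13.

f/7.13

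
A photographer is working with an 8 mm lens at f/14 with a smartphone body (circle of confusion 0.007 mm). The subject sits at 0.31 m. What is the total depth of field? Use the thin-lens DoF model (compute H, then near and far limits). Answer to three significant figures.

365 mm

Hyperfocal distance H = f²/(N·c) + f = 8²/(14 × 0.007) + 8 = 64/0.098 + 8 ≈ 661.1 mm ≈ 0.661 m.
Near limit Dn = s·(H − f)/(H + s − 2f) = 310 × (661.1 − 8) / (661.1 + 310 − 2 × 8) = 310 × 653.1 / 955.1 ≈ 211.97 mm.
Far limit Df = s·(H − f)/(H − s) = 310 × (661.1 − 8) / (661.1 − 310) = 310 × 653.1 / 351.1 ≈ 576.68 mm.
Depth of field = Df − Dn = 576.68 − 211.97 ≈ 364.71 mm.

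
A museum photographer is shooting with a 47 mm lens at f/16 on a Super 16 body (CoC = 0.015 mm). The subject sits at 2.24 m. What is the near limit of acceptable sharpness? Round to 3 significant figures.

1.81 m

Hyperfocal distance H = f²/(N·c) + f = 47²/(16 × 0.015) + 47 = 2209/0.24 + 47 ≈ 9251.2 mm ≈ 9.251 m.
Near limit Dn = s·(H − f)/(H + s − 2f) = 2240 × (9251.2 − 47) / (9251.2 + 2240 − 2 × 47) = 2240 × 9204.2 / 11397.2 ≈ 1809.0 mm ≈ 1.81 m.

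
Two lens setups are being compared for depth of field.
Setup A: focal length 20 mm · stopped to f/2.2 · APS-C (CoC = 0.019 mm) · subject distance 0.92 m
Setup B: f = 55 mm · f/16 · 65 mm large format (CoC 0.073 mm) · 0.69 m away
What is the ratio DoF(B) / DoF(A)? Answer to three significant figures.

Setup A: H = 20²/(2.2×0.019) + 20 ≈ 9589.4 mm; DoF = Df − Dn = 1015.51 − 840.91 ≈ 174.60 mm.
Setup B: H = 55²/(16×0.073) + 55 ≈ 2644.9 mm; DoF = Df − Dn = 914.13 − 554.14 ≈ 359.99 mm.
Ratio = 359.99 / 174.60 ≈ 2.06.

2.06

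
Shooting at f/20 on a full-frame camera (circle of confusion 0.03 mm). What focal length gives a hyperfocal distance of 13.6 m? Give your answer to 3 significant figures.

90.0 mm

From H = f²/(N·c) + f, with f ≪ H: f ≈ √(H·N·c) = √(13600 × 20 × 0.03) = √8160.0 ≈ 90.33 mm.
Exact: f² + N·c·f − N·c·H = 0 ⇒ f = (−N·c + √((N·c)² + 4·N·c·H))/2 = (−0.6 + √32640)/2 ≈ 90.033 mm ≈ 90.0 mm.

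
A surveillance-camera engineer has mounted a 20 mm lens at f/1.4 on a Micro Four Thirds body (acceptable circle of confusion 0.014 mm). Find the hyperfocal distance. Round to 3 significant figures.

Hyperfocal distance H = f²/(N·c) + f = 20²/(1.4 × 0.014) + 20 = 400/0.0196 + 20 ≈ 20428.2 mm ≈ 20.4 m.

20.4 m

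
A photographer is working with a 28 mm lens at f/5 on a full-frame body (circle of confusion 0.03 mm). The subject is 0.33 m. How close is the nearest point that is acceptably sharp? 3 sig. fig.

312 mm

Hyperfocal distance H = f²/(N·c) + f = 28²/(5 × 0.03) + 28 = 784/0.15 + 28 ≈ 5254.7 mm ≈ 5.255 m.
Near limit Dn = s·(H − f)/(H + s − 2f) = 330 × (5254.7 − 28) / (5254.7 + 330 − 2 × 28) = 330 × 5226.7 / 5528.7 ≈ 311.97 mm.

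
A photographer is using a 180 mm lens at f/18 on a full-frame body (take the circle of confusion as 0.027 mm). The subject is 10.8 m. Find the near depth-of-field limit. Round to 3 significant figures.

Hyperfocal distance H = f²/(N·c) + f = 180²/(18 × 0.027) + 180 = 32400/0.486 + 180 ≈ 66846.7 mm ≈ 66.85 m.
Near limit Dn = s·(H − f)/(H + s − 2f) = 10800 × (66846.7 − 180) / (66846.7 + 10800 − 2 × 180) = 10800 × 66666.7 / 77286.7 ≈ 9316.0 mm ≈ 9.32 m.

9.32 m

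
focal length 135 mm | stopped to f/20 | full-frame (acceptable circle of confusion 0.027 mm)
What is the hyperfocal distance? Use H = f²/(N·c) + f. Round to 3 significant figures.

33.9 m

Hyperfocal distance H = f²/(N·c) + f = 135²/(20 × 0.027) + 135 = 18225/0.54 + 135 ≈ 33885.0 mm ≈ 33.9 m.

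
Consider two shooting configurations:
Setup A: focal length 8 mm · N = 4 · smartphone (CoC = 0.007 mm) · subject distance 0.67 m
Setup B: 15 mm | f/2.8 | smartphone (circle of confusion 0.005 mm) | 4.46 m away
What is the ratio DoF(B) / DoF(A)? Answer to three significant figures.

Setup A: H = 8²/(4×0.007) + 8 ≈ 2293.7 mm; DoF = Df − Dn = 943.16 − 519.53 ≈ 423.63 mm.
Setup B: H = 15²/(2.8×0.005) + 15 ≈ 16086.4 mm; DoF = Df − Dn = 6165.1 − 3493.7 ≈ 2671.4 mm.
Ratio = 2671.4 / 423.63 ≈ 6.31.

6.31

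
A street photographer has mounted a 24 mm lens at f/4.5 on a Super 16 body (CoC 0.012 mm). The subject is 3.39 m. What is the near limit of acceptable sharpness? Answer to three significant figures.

2.58 m

Hyperfocal distance H = f²/(N·c) + f = 24²/(4.5 × 0.012) + 24 = 576/0.054 + 24 ≈ 10690.7 mm ≈ 10.69 m.
Near limit Dn = s·(H − f)/(H + s − 2f) = 3390 × (10690.7 − 24) / (10690.7 + 3390 − 2 × 24) = 3390 × 10666.7 / 14032.7 ≈ 2576.8 mm ≈ 2.58 m.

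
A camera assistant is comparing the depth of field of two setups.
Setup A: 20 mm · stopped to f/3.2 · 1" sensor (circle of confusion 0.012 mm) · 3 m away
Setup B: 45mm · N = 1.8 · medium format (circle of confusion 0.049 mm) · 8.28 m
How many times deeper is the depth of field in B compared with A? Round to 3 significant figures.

3.65

Setup A: H = 20²/(3.2×0.012) + 20 ≈ 10436.7 mm; DoF = Df − Dn = 4202.2 − 2332.7 ≈ 1869.5 mm.
Setup B: H = 45²/(1.8×0.049) + 45 ≈ 23004.2 mm; DoF = Df − Dn = 12910.9 − 6094.2 ≈ 6816.7 mm.
Ratio = 6816.7 / 1869.5 ≈ 3.65.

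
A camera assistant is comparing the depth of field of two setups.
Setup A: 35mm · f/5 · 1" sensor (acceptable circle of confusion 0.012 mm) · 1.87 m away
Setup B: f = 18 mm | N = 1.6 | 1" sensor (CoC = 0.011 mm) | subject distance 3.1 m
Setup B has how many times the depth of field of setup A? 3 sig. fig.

3.15

Setup A: H = 35²/(5×0.012) + 35 ≈ 20451.7 mm; DoF = Df − Dn = 2054.67 − 1715.79 ≈ 338.88 mm.
Setup B: H = 18²/(1.6×0.011) + 18 ≈ 18427.1 mm; DoF = Df − Dn = 3723.4 − 2655.4 ≈ 1068.0 mm.
Ratio = 1068.0 / 338.88 ≈ 3.15.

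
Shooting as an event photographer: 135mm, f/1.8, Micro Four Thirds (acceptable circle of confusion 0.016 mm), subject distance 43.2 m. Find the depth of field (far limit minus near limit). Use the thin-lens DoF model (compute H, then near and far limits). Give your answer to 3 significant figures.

Hyperfocal distance H = f²/(N·c) + f = 135²/(1.8 × 0.016) + 135 = 18225/0.0288 + 135 ≈ 632947.5 mm ≈ 632.9 m.
Near limit Dn = s·(H − f)/(H + s − 2f) = 43200 × (632947.5 − 135) / (632947.5 + 43200 − 2 × 135) = 43200 × 632812.5 / 675877.5 ≈ 40447.4 mm.
Far limit Df = s·(H − f)/(H − s) = 43200 × (632947.5 − 135) / (632947.5 − 43200) = 43200 × 632812.5 / 589747.5 ≈ 46354.6 mm.
Depth of field = Df − Dn = 46354.6 − 40447.4 ≈ 5907.2 mm ≈ 5.91 m.

5.91 m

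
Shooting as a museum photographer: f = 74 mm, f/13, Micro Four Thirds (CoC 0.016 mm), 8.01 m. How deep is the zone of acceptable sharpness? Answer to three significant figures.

5.31 m

Hyperfocal distance H = f²/(N·c) + f = 74²/(13 × 0.016) + 74 = 5476/0.208 + 74 ≈ 26400.9 mm ≈ 26.40 m.
Near limit Dn = s·(H − f)/(H + s − 2f) = 8010 × (26400.9 − 74) / (26400.9 + 8010 − 2 × 74) = 8010 × 26326.9 / 34262.9 ≈ 6154.7 mm.
Far limit Df = s·(H − f)/(H − s) = 8010 × (26400.9 − 74) / (26400.9 − 8010) = 8010 × 26326.9 / 18390.9 ≈ 11466.5 mm.
Depth of field = Df − Dn = 11466.5 − 6154.7 ≈ 5311.8 mm ≈ 5.31 m.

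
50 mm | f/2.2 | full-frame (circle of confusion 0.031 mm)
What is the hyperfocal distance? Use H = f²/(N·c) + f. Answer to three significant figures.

36.7 m

Hyperfocal distance H = f²/(N·c) + f = 50²/(2.2 × 0.031) + 50 = 2500/0.0682 + 50 ≈ 36706.9 mm ≈ 36.7 m.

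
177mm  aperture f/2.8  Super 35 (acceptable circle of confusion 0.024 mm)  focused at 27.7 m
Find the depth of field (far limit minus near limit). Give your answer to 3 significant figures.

Hyperfocal distance H = f²/(N·c) + f = 177²/(2.8 × 0.024) + 177 = 31329/0.0672 + 177 ≈ 466382.4 mm ≈ 466.4 m.
Near limit Dn = s·(H − f)/(H + s − 2f) = 27700 × (466382.4 − 177) / (466382.4 + 27700 − 2 × 177) = 27700 × 466205.4 / 493728.4 ≈ 26155.9 mm.
Far limit Df = s·(H − f)/(H − s) = 27700 × (466382.4 − 177) / (466382.4 − 27700) = 27700 × 466205.4 / 438682.4 ≈ 29437.9 mm.
Depth of field = Df − Dn = 29437.9 − 26155.9 ≈ 3282.0 mm ≈ 3.28 m.

3.28 m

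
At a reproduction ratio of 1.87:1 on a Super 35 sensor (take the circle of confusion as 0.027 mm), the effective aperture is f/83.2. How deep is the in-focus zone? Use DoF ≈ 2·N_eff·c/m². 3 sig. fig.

1.28 mm

At magnification m, DoF ≈ 2·N_eff·c/m² = 2 × 83.2 × 0.027 / 1.87² = 4.493 / 3.497 ≈ 1.28 mm.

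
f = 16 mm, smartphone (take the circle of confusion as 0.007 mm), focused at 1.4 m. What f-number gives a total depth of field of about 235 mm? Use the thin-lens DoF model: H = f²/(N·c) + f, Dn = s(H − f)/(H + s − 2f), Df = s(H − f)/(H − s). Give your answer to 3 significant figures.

f/2.20

Write h = H − f = f²/(N·c). The thin-lens limits are Dn = s·h/(h + (s−f)) and Df = s·h/(h − (s−f)), so DoF = Df − Dn = 2·s·(s−f)·h / (h² − (s−f)²).
That is a quadratic in h: DoF·h² − 2·s·(s−f)·h − DoF·(s−f)² = 0 ⇒ h = (s−f)·(s + √(s² + DoF²)) / DoF = 1384 × (1400 + √(1400² + 235²)) / 235 = 1384 × (1400 + 1419.59) / 235 ≈ 16606 mm.
Then N = f²/(c·h) = 16² / (0.007 × 16606) = 256 / 116.24 ≈ 2.20.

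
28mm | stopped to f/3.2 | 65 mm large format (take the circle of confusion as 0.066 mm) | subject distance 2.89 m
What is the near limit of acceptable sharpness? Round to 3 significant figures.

1.63 m

Hyperfocal distance H = f²/(N·c) + f = 28²/(3.2 × 0.066) + 28 = 784/0.2112 + 28 ≈ 3740.1 mm ≈ 3.740 m.
Near limit Dn = s·(H − f)/(H + s − 2f) = 2890 × (3740.1 − 28) / (3740.1 + 2890 − 2 × 28) = 2890 × 3712.1 / 6574.1 ≈ 1631.9 mm ≈ 1.63 m.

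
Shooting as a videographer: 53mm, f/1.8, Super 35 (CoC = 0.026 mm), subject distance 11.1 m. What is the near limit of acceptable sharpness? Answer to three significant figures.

9.37 m

Hyperfocal distance H = f²/(N·c) + f = 53²/(1.8 × 0.026) + 53 = 2809/0.0468 + 53 ≈ 60074.4 mm ≈ 60.07 m.
Near limit Dn = s·(H − f)/(H + s − 2f) = 11100 × (60074.4 − 53) / (60074.4 + 11100 − 2 × 53) = 11100 × 60021.4 / 71068.4 ≈ 9374.6 mm ≈ 9.37 m.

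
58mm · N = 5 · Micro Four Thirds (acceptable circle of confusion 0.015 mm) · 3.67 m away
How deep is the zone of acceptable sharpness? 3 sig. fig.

Hyperfocal distance H = f²/(N·c) + f = 58²/(5 × 0.015) + 58 = 3364/0.075 + 58 ≈ 44911.3 mm ≈ 44.91 m.
Near limit Dn = s·(H − f)/(H + s − 2f) = 3670 × (44911.3 − 58) / (44911.3 + 3670 − 2 × 58) = 3670 × 44853.3 / 48465.3 ≈ 3396.48 mm.
Far limit Df = s·(H − f)/(H − s) = 3670 × (44911.3 − 58) / (44911.3 − 3670) = 3670 × 44853.3 / 41241.3 ≈ 3991.43 mm.
Depth of field = Df − Dn = 3991.43 − 3396.48 ≈ 594.95 mm ≈ 0.595 m.

0.595 m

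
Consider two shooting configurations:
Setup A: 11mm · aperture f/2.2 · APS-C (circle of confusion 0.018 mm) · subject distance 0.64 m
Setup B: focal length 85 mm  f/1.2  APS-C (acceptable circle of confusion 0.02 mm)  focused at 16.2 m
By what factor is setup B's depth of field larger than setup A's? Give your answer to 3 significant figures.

Setup A: H = 11²/(2.2×0.018) + 11 ≈ 3066.6 mm; DoF = Df − Dn = 805.90 − 530.74 ≈ 275.16 mm.
Setup B: H = 85²/(1.2×0.02) + 85 ≈ 301126.7 mm; DoF = Df − Dn = 17116.2 − 15376.9 ≈ 1739.3 mm.
Ratio = 1739.3 / 275.16 ≈ 6.32.

6.32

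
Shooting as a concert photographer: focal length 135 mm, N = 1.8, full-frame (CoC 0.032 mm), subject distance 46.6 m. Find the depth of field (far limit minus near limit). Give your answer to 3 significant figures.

14.0 m

Hyperfocal distance H = f²/(N·c) + f = 135²/(1.8 × 0.032) + 135 = 18225/0.0576 + 135 ≈ 316541.2 mm ≈ 316.5 m.
Near limit Dn = s·(H − f)/(H + s − 2f) = 46600 × (316541.2 − 135) / (316541.2 + 46600 − 2 × 135) = 46600 × 316406.2 / 362871.2 ≈ 40633 mm.
Far limit Df = s·(H − f)/(H − s) = 46600 × (316541.2 − 135) / (316541.2 − 46600) = 46600 × 316406.2 / 269941.2 ≈ 54621 mm.
Depth of field = Df − Dn = 54621 − 40633 ≈ 13988 mm ≈ 14.0 m.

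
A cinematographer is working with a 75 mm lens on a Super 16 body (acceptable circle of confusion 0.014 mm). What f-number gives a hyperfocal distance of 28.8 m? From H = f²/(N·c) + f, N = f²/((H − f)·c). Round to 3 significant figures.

Rearrange H = f²/(N·c) + f for N: N = f² / ((H − f)·c).
N = 75² / ((28800 − 75) × 0.014) = 5625 / 402.2 ≈ 14.

f/14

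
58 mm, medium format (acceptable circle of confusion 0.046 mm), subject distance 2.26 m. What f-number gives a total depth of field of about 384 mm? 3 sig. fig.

Write h = H − f = f²/(N·c). The thin-lens limits are Dn = s·h/(h + (s−f)) and Df = s·h/(h − (s−f)), so DoF = Df − Dn = 2·s·(s−f)·h / (h² − (s−f)²).
That is a quadratic in h: DoF·h² − 2·s·(s−f)·h − DoF·(s−f)² = 0 ⇒ h = (s−f)·(s + √(s² + DoF²)) / DoF = 2202 × (2260 + √(2260² + 384²)) / 384 = 2202 × (2260 + 2292.39) / 384 ≈ 26105 mm.
Then N = f²/(c·h) = 58² / (0.046 × 26105) = 3364 / 1200.8 ≈ 2.80.

f/2.80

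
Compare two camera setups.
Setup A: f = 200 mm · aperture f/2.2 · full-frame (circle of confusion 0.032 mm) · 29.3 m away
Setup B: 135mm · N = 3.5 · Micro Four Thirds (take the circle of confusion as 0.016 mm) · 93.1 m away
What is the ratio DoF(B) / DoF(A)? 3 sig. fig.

Setup A: H = 200²/(2.2×0.032) + 200 ≈ 568381.8 mm; DoF = Df − Dn = 30881.6 − 27872.5 ≈ 3009.1 mm.
Setup B: H = 135²/(3.5×0.016) + 135 ≈ 325581.4 mm; DoF = Df − Dn = 130329 − 72415 ≈ 57914 mm.
Ratio = 57914 / 3009.1 ≈ 19.2.

19.2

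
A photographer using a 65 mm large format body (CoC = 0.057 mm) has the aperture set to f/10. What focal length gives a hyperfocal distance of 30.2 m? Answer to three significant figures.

From H = f²/(N·c) + f, with f ≪ H: f ≈ √(H·N·c) = √(30200 × 10 × 0.057) = √17214 ≈ 131.2 mm.
The +f correction barely moves this — solving exactly, f² + N·c·f − N·c·H = 0 ⇒ f = (−N·c + √((N·c)² + 4·N·c·H))/2 = (−0.57 + √68856)/2 ≈ 130.92 mm, so f ≈ 131 mm.

131 mm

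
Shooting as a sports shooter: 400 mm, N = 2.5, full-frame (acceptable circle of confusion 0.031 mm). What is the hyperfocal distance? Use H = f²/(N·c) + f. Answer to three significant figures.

Hyperfocal distance H = f²/(N·c) + f = 400²/(2.5 × 0.031) + 400 = 160000/0.0775 + 400 ≈ 2064916.1 mm ≈ 2060 m.

2060 m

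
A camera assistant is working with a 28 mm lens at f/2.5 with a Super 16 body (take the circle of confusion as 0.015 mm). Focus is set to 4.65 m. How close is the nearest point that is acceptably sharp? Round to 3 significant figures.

3.81 m

Hyperfocal distance H = f²/(N·c) + f = 28²/(2.5 × 0.015) + 28 = 784/0.0375 + 28 ≈ 20934.7 mm ≈ 20.93 m.
Near limit Dn = s·(H − f)/(H + s − 2f) = 4650 × (20934.7 − 28) / (20934.7 + 4650 − 2 × 28) = 4650 × 20906.7 / 25528.7 ≈ 3808.1 mm ≈ 3.81 m.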